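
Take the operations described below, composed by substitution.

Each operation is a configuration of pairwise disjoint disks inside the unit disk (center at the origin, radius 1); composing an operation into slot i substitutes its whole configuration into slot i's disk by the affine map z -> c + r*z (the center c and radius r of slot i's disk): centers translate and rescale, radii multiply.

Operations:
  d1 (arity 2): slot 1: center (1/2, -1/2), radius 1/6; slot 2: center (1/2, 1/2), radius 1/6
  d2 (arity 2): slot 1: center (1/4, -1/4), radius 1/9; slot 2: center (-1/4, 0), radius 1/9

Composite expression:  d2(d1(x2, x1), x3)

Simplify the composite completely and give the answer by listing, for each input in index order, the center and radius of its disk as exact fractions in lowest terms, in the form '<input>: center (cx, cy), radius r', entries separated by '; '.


x1: center (11/36, -7/36), radius 1/54; x2: center (11/36, -11/36), radius 1/54; x3: center (-1/4, 0), radius 1/9

Each x-disk chains the slot maps above it in d2; radii multiply.
input x2: composing its 2 substitution steps yields center (11/36, -11/36), radius 1/54
input x1: composing its 2 substitution steps yields center (11/36, -7/36), radius 1/54
input x3: composing its 1 substitution step yields center (-1/4, 0), radius 1/9


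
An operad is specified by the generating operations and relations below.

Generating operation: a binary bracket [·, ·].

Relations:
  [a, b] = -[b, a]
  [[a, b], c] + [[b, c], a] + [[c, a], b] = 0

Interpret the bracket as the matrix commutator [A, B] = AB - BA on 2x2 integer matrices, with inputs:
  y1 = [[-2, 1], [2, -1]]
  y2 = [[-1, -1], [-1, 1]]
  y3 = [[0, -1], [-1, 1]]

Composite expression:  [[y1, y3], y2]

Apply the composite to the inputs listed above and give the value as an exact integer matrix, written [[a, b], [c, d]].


[[-5, 2], [8, 5]]

[y1, y3] = [[1, 2], [-3, -1]]
[[y1, y3], y2] = [[-5, 2], [8, 5]]


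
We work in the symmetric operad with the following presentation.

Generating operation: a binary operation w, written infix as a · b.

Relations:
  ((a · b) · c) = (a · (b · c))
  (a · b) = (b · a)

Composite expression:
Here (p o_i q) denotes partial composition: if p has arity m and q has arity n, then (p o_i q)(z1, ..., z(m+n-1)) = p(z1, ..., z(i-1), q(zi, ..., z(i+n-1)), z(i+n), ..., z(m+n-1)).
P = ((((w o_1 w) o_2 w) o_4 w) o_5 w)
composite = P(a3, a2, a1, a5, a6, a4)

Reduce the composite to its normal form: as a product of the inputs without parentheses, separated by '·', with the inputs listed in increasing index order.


a1 · a2 · a3 · a4 · a5 · a6

Reordering under w is free, so list the a-inputs canonically.
(a2 · a1) linearizes to a2 · a1
(a3 · (a2 · a1)) linearizes to a3 · a2 · a1
(a6 · a4) linearizes to a6 · a4
(a5 · (a6 · a4)) linearizes to a5 · a6 · a4
((a3 · (a2 · a1)) · (a5 · (a6 · a4))) linearizes to a3 · a2 · a1 · a5 · a6 · a4
putting the inputs in ascending order: a1 · a2 · a3 · a4 · a5 · a6


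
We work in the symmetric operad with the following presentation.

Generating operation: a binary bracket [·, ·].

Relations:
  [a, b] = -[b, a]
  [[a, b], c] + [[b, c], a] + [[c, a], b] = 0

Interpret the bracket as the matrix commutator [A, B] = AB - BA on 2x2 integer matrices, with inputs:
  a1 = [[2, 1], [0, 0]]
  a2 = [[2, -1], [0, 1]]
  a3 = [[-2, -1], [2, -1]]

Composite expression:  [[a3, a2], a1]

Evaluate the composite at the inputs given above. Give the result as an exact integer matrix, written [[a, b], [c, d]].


[[-2, 0], [4, 2]]


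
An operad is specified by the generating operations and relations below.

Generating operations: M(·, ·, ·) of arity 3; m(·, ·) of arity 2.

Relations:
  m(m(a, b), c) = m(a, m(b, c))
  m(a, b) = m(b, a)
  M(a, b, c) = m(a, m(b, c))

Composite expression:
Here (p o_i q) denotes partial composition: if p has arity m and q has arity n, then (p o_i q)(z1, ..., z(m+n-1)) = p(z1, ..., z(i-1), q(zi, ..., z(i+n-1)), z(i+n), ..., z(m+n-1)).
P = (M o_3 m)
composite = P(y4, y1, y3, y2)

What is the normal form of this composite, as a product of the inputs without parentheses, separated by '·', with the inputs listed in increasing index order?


y1 · y2 · y3 · y4

With M associative and commutative, the y-input set is all that matters.
m(y3, y2) flattens to y3 · y2
M(y4, y1, m(y3, y2)) flattens to y4 · y1 · y3 · y2
sorting the factors by input index: y1 · y2 · y3 · y4


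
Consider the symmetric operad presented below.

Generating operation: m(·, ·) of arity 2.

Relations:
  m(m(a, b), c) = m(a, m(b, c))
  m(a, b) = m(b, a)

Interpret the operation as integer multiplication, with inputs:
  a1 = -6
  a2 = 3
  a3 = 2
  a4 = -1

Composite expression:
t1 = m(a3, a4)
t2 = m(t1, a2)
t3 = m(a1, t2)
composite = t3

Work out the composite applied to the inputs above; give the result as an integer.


36

m(a3, a4) = -2
m(m(a3, a4), a2) = -6
m(a1, m(m(a3, a4), a2)) = 36


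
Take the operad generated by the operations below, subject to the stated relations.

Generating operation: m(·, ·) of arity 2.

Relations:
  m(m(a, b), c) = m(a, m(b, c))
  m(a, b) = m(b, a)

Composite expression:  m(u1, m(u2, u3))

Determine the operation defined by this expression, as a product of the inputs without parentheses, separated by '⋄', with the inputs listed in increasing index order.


u1 ⋄ u2 ⋄ u3

Reordering under m is free, so list the u-inputs canonically.
m(u2, u3) spells out as u2 ⋄ u3
m(u1, m(u2, u3)) spells out as u1 ⋄ u2 ⋄ u3
commutativity sorts the factors: u1 ⋄ u2 ⋄ u3


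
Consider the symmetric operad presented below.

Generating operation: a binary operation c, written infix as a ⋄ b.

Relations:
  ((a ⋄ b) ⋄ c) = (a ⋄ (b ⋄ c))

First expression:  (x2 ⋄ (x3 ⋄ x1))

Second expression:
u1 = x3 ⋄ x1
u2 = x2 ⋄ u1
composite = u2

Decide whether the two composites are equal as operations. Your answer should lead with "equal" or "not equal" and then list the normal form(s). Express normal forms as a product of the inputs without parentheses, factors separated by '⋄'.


Normal form of the first expression: x2 ⋄ x3 ⋄ x1
Normal form of the second expression: x2 ⋄ x3 ⋄ x1
The forms coincide; equal.

equal: each reduces to x2 ⋄ x3 ⋄ x1


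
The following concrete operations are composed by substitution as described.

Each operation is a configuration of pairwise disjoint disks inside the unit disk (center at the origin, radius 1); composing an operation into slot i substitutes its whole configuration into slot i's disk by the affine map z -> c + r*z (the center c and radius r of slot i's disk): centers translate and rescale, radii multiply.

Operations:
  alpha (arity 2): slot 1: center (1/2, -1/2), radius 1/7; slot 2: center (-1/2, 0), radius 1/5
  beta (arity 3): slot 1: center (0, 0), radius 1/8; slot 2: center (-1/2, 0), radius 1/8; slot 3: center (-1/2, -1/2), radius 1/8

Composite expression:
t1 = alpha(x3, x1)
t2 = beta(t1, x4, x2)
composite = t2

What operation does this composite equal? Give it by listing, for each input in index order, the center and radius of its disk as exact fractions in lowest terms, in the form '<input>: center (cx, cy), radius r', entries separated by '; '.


x1: center (-1/16, 0), radius 1/40; x2: center (-1/2, -1/2), radius 1/8; x3: center (1/16, -1/16), radius 1/56; x4: center (-1/2, 0), radius 1/8

Each x-disk chains the slot maps above it in beta; radii multiply.
input x3: applying the 2 nested substitutions gives center (1/16, -1/16), radius 1/56
input x1: applying the 2 nested substitutions gives center (-1/16, 0), radius 1/40
input x4: applying the 1 nested substitution gives center (-1/2, 0), radius 1/8
input x2: applying the 1 nested substitution gives center (-1/2, -1/2), radius 1/8


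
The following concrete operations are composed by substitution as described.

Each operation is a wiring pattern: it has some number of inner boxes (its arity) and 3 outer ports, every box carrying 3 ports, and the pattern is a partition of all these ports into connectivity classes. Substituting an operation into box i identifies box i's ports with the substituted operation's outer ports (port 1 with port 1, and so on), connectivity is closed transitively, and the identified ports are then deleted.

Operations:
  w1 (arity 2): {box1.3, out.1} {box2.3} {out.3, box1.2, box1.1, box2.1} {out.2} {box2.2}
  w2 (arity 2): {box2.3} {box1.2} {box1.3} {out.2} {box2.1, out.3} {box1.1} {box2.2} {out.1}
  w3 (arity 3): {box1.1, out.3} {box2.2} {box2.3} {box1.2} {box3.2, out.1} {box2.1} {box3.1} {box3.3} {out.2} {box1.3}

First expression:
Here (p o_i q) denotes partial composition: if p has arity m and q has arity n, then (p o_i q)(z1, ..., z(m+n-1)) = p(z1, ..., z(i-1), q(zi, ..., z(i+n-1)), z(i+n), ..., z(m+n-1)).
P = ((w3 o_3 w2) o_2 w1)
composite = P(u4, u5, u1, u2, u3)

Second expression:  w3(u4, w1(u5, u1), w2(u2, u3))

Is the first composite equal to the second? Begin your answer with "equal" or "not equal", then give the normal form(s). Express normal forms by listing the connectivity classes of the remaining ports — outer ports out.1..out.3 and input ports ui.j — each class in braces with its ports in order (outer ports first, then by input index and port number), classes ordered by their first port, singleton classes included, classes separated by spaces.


equal; the common form is {out.1} {out.2} {out.3, u4.1} {u1.1, u5.1, u5.2} {u1.2} {u1.3} {u2.1} {u2.2} {u2.3} {u3.1} {u3.2} {u3.3} {u4.2} {u4.3} {u5.3}

The first expression, normalized: {out.1} {out.2} {out.3, u4.1} {u1.1, u5.1, u5.2} {u1.2} {u1.3} {u2.1} {u2.2} {u2.3} {u3.1} {u3.2} {u3.3} {u4.2} {u4.3} {u5.3}
The second expression, normalized: {out.1} {out.2} {out.3, u4.1} {u1.1, u5.1, u5.2} {u1.2} {u1.3} {u2.1} {u2.2} {u2.3} {u3.1} {u3.2} {u3.3} {u4.2} {u4.3} {u5.3}
Identical normal forms: equal.


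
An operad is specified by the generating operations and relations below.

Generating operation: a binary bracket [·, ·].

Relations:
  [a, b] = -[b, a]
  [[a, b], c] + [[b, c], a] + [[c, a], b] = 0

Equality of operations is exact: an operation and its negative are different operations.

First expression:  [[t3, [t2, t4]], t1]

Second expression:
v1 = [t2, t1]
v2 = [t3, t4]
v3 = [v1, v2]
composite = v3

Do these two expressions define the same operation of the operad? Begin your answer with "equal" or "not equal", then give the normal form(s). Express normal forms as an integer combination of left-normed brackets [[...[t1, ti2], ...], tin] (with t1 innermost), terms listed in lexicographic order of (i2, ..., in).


not equal; the first gives [[[t1, t2], t4], t3] - [[[t1, t3], t2], t4] + [[[t1, t3], t4], t2] - [[[t1, t4], t2], t3] and the second -[[[t1, t2], t3], t4] + [[[t1, t2], t4], t3]


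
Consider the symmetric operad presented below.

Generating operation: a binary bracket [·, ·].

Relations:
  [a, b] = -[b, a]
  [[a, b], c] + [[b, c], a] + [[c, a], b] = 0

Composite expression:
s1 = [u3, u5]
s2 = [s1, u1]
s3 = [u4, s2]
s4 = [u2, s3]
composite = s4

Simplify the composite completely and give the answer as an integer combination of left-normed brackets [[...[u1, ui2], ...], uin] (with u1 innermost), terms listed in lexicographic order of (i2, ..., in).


A multilinear Lie element is pinned by u1-initial words (u1 innermost).
Composite bracket: [u2, [u4, [[u3, u5], u1]]]
Applying ab - ba throughout gives 16 signed words (2^4 = 16).
Collect the words opening with u1:
  sign of u1u3u5u4u2 is -1, so it contributes -[[[[u1, u3], u5], u4], u2]
  sign of u1u5u3u4u2 is +1, so it contributes +[[[[u1, u5], u3], u4], u2]

-[[[[u1, u3], u5], u4], u2] + [[[[u1, u5], u3], u4], u2]


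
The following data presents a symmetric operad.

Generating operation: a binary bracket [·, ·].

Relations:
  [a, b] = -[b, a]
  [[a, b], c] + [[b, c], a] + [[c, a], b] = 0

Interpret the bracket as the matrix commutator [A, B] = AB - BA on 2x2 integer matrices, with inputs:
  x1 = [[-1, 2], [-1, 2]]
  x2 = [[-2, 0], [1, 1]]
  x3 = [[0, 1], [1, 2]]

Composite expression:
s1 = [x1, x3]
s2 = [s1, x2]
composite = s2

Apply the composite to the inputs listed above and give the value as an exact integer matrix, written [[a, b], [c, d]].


[[1, 3], [-21, -1]]

[x1, x3] = [[3, 1], [5, -3]]
[[x1, x3], x2] = [[1, 3], [-21, -1]]


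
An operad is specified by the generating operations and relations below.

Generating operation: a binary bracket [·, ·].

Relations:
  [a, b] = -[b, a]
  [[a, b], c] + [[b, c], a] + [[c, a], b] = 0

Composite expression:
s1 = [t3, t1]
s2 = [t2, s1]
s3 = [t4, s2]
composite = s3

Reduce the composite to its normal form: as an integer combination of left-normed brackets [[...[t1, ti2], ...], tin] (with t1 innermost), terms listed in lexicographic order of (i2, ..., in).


-[[[t1, t3], t2], t4]

Left-normed coefficients sit on the t1-initial expansion words.
Composite bracket: [t4, [t2, [t3, t1]]]
Applying ab - ba throughout gives 8 signed words (2^3 = 8).
Words beginning with t1 determine it all:
  word t1t3t2t4 has sign -1, contributing -[[[t1, t3], t2], t4]


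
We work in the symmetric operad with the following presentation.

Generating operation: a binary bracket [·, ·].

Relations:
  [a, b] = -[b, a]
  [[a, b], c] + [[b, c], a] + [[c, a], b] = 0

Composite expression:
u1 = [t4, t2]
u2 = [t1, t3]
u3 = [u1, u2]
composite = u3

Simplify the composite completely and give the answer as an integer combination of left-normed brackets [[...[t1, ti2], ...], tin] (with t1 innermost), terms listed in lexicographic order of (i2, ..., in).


Expand each bracket as ab - ba; the t1-initial words give the coefficients.
Composite bracket: [[t4, t2], [t1, t3]]
The bracket unfolds into 8 signed words via [a, b] = ab - ba (2^3 = 8).
Coefficients come from the t1-initial words:
  word t1t3t2t4 has sign +1, contributing +[[[t1, t3], t2], t4]
  word t1t3t4t2 has sign -1, contributing -[[[t1, t3], t4], t2]

[[[t1, t3], t2], t4] - [[[t1, t3], t4], t2]


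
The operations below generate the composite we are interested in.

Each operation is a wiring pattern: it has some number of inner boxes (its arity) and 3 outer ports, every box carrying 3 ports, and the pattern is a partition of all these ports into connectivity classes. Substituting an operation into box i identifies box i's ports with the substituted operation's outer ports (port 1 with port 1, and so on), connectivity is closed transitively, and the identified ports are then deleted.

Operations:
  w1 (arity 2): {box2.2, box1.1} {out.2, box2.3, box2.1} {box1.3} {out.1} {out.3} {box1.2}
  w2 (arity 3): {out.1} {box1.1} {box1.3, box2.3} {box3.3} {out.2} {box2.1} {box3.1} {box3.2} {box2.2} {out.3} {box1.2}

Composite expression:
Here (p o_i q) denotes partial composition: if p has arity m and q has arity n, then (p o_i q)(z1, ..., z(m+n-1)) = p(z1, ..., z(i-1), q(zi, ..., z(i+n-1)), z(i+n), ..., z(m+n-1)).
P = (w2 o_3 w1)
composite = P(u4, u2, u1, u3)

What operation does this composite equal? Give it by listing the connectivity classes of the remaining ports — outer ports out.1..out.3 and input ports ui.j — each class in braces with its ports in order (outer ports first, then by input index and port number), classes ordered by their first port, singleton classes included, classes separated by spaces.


Connectivity passes through glued w2-boundaries; trace each wire chain.
the subtree at w1 composes to {out.1} {out.2, u3.1, u3.3} {out.3} {u1.1, u3.2} {u1.2} {u1.3} on (u1, u3); out.j = own outer ports
the subtree at w2 composes to {out.1} {out.2} {out.3} {u1.1, u3.2} {u1.2} {u1.3} {u2.1} {u2.2} {u2.3, u4.3} {u3.1, u3.3} {u4.1} {u4.2} on (u4, u2, u1, u3); out.j = own outer ports

{out.1} {out.2} {out.3} {u1.1, u3.2} {u1.2} {u1.3} {u2.1} {u2.2} {u2.3, u4.3} {u3.1, u3.3} {u4.1} {u4.2}


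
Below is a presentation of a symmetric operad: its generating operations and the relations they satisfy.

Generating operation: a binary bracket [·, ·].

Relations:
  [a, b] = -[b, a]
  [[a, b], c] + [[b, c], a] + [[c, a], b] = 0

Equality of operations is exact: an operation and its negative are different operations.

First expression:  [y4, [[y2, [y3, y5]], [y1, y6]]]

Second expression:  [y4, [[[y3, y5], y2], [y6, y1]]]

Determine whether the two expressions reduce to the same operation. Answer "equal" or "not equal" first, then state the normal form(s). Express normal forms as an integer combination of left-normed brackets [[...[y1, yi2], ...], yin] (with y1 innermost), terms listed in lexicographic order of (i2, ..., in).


The first expression reduces to [[[[[y1, y6], y2], y3], y5], y4] - [[[[[y1, y6], y2], y5], y3], y4] - [[[[[y1, y6], y3], y5], y2], y4] + [[[[[y1, y6], y5], y3], y2], y4]
The second expression reduces to [[[[[y1, y6], y2], y3], y5], y4] - [[[[[y1, y6], y2], y5], y3], y4] - [[[[[y1, y6], y3], y5], y2], y4] + [[[[[y1, y6], y5], y3], y2], y4]
Identical normal forms: equal.

equal; both compose to [[[[[y1, y6], y2], y3], y5], y4] - [[[[[y1, y6], y2], y5], y3], y4] - [[[[[y1, y6], y3], y5], y2], y4] + [[[[[y1, y6], y5], y3], y2], y4]


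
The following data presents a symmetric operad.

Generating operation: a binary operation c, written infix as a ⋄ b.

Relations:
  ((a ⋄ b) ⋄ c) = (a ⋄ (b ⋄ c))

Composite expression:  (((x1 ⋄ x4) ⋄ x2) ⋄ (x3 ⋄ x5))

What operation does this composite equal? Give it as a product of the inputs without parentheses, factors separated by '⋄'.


x1 ⋄ x4 ⋄ x2 ⋄ x3 ⋄ x5


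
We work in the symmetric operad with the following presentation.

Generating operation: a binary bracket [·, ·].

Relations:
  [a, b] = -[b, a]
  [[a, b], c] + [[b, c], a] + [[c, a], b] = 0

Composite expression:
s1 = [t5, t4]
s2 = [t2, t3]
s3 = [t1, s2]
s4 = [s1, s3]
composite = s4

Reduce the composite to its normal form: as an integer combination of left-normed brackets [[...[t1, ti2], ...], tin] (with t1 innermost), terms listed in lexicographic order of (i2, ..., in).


[[[[t1, t2], t3], t4], t5] - [[[[t1, t2], t3], t5], t4] - [[[[t1, t3], t2], t4], t5] + [[[[t1, t3], t2], t5], t4]

In the tensor algebra, words opening t1 carry the t1-anchored form.
Composite bracket: [[t5, t4], [t1, [t2, t3]]]
Under [a, b] = ab - ba we get 16 signed associative words (2^4 = 16).
Only words starting with t1 matter:
  the word t1t2t3t4t5 carries sign +1 and contributes +[[[[t1, t2], t3], t4], t5]
  the word t1t2t3t5t4 carries sign -1 and contributes -[[[[t1, t2], t3], t5], t4]
  the word t1t3t2t4t5 carries sign -1 and contributes -[[[[t1, t3], t2], t4], t5]
  the word t1t3t2t5t4 carries sign +1 and contributes +[[[[t1, t3], t2], t5], t4]


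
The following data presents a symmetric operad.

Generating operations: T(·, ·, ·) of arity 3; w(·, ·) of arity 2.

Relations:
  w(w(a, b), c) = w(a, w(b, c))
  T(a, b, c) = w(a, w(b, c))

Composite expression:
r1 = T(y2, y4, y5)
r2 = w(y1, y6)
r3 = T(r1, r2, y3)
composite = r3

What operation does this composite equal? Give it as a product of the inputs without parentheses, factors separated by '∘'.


y2 ∘ y4 ∘ y5 ∘ y1 ∘ y6 ∘ y3

All parenthesizations of T agree; list the y-inputs left to right.
T(y2, y4, y5) reduces to y2 ∘ y4 ∘ y5
w(y1, y6) reduces to y1 ∘ y6
T(T(y2, y4, y5), w(y1, y6), y3) reduces to y2 ∘ y4 ∘ y5 ∘ y1 ∘ y6 ∘ y3


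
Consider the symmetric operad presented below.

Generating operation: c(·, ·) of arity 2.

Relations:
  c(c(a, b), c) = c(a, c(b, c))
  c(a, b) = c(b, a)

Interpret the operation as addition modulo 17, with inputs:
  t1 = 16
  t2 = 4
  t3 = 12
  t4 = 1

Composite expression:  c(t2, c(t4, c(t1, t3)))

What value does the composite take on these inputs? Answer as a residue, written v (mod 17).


16 (mod 17)


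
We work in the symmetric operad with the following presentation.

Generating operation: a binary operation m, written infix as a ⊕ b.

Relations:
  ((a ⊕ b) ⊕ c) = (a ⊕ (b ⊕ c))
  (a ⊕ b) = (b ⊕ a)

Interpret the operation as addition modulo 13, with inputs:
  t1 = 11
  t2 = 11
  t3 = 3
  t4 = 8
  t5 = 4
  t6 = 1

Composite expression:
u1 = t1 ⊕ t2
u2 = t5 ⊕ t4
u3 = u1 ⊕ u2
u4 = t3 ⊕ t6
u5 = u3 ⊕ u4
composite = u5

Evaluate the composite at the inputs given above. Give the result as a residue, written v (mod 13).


12 (mod 13)

(t1 ⊕ t2) = 9
(t5 ⊕ t4) = 12
((t1 ⊕ t2) ⊕ (t5 ⊕ t4)) = 8
(t3 ⊕ t6) = 4
(((t1 ⊕ t2) ⊕ (t5 ⊕ t4)) ⊕ (t3 ⊕ t6)) = 12


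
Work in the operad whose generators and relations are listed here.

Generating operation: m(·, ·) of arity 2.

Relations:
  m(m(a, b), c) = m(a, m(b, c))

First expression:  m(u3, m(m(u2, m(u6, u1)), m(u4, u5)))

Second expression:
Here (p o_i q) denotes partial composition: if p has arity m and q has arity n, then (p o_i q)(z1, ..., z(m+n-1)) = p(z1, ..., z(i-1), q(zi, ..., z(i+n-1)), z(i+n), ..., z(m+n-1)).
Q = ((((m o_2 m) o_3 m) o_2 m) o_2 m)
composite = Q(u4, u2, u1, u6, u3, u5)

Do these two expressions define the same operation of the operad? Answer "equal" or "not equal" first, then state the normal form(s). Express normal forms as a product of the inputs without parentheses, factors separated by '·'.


not equal: they reduce to u3 · u2 · u6 · u1 · u4 · u5 and u4 · u2 · u1 · u6 · u3 · u5


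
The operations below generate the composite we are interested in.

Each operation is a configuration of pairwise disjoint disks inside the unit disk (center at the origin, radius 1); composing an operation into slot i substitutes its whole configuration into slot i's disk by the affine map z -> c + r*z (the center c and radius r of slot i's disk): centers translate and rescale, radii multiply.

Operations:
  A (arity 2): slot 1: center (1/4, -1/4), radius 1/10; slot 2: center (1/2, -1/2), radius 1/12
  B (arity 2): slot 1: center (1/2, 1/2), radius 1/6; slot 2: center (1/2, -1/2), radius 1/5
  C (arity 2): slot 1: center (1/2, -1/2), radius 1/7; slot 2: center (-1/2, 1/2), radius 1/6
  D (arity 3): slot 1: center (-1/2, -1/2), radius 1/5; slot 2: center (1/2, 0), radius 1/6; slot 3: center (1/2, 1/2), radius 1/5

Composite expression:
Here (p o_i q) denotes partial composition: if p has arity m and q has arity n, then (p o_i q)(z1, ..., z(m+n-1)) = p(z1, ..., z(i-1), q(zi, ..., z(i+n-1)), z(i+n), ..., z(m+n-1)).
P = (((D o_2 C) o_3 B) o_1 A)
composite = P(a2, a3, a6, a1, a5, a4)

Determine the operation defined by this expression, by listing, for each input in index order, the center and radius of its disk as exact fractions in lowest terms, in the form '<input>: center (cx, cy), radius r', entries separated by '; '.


a1: center (31/72, 7/72), radius 1/216; a2: center (-9/20, -11/20), radius 1/50; a3: center (-2/5, -3/5), radius 1/60; a4: center (1/2, 1/2), radius 1/5; a5: center (31/72, 5/72), radius 1/180; a6: center (7/12, -1/12), radius 1/42

Each a-disk chains the slot maps above it in D; radii multiply.
for a2, the 2-step affine chain lands on center (-9/20, -11/20), radius 1/50
for a3, the 2-step affine chain lands on center (-2/5, -3/5), radius 1/60
for a6, the 2-step affine chain lands on center (7/12, -1/12), radius 1/42
for a1, the 3-step affine chain lands on center (31/72, 7/72), radius 1/216
for a5, the 3-step affine chain lands on center (31/72, 5/72), radius 1/180
for a4, the 1-step affine chain lands on center (1/2, 1/2), radius 1/5


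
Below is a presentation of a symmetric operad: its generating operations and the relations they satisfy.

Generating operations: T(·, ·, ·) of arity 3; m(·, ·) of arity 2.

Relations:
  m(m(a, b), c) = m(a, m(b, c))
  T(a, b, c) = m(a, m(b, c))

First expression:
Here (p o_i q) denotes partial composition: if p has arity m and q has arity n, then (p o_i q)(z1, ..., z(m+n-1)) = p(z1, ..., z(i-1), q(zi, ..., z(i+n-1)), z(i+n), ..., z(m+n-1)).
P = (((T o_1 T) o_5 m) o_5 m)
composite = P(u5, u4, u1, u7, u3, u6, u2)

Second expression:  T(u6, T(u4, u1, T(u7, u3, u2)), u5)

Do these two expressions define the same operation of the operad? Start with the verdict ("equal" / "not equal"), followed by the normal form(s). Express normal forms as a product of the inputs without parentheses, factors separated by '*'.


not equal: they reduce to u5 * u4 * u1 * u7 * u3 * u6 * u2 and u6 * u4 * u1 * u7 * u3 * u2 * u5


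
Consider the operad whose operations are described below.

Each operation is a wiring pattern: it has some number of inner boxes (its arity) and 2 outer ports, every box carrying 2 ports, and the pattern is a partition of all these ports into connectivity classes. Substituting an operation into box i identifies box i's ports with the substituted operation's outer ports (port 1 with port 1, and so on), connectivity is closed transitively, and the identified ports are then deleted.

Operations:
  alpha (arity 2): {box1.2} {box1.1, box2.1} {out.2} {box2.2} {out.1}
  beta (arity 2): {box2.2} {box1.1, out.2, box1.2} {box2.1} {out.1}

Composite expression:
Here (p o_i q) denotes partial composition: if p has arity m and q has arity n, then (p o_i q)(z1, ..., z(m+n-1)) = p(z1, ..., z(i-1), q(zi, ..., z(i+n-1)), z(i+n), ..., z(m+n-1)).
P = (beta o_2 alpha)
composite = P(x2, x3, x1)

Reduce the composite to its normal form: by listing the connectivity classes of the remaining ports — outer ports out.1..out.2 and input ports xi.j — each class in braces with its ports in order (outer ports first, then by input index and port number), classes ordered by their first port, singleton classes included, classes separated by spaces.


After gluing at beta, chains via deleted ports link the x-ports.
stage alpha: inputs (x3, x1), connectivity {out.1} {out.2} {x1.1, x3.1} {x1.2} {x3.2}, out.j its boundary
stage beta: inputs (x2, x3, x1), connectivity {out.1} {out.2, x2.1, x2.2} {x1.1, x3.1} {x1.2} {x3.2}, out.j its boundary

{out.1} {out.2, x2.1, x2.2} {x1.1, x3.1} {x1.2} {x3.2}


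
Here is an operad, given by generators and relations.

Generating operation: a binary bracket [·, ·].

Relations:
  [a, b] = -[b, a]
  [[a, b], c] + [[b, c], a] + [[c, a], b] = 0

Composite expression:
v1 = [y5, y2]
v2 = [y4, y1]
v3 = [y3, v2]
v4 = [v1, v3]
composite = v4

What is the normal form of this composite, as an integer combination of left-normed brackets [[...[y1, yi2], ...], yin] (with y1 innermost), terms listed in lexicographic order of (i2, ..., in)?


A multilinear Lie element is pinned by y1-initial words (y1 innermost).
Composite bracket: [[y5, y2], [y3, [y4, y1]]]
Under [a, b] = ab - ba we get 16 signed associative words (2^4 = 16).
Keep just the words that open with y1:
  word y1y4y3y2y5 has sign +1, contributing +[[[[y1, y4], y3], y2], y5]
  word y1y4y3y5y2 has sign -1, contributing -[[[[y1, y4], y3], y5], y2]

[[[[y1, y4], y3], y2], y5] - [[[[y1, y4], y3], y5], y2]


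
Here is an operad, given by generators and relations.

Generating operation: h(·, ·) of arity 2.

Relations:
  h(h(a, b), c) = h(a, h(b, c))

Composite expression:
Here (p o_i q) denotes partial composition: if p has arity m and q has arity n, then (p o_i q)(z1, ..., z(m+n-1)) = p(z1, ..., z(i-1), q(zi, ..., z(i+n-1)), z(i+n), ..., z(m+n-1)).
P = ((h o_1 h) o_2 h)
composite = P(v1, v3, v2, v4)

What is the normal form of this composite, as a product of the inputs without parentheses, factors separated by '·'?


Under associativity of h, the answer is the v's in reading order.
h(v3, v2) collapses to v3 · v2
h(v1, h(v3, v2)) collapses to v1 · v3 · v2
h(h(v1, h(v3, v2)), v4) collapses to v1 · v3 · v2 · v4

v1 · v3 · v2 · v4


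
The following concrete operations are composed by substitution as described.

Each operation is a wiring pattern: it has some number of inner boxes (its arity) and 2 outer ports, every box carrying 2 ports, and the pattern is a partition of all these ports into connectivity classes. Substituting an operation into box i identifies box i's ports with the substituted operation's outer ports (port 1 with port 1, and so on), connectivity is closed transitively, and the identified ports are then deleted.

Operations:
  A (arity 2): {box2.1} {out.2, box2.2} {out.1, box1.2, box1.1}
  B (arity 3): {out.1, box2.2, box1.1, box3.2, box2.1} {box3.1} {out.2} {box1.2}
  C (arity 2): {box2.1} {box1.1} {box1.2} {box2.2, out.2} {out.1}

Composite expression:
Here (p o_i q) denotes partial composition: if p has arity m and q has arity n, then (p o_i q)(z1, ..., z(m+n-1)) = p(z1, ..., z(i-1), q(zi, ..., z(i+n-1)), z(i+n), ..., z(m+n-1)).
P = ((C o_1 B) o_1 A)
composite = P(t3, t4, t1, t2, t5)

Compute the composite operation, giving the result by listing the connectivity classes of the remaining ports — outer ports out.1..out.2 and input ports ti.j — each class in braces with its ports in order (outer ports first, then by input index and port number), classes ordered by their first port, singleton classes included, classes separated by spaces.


{out.1} {out.2, t5.2} {t1.1, t1.2, t2.2, t3.1, t3.2} {t2.1} {t4.1} {t4.2} {t5.1}

After gluing at C, chains via deleted ports link the t-ports.
composing A on (t3, t4), with out.j its own outer ports: {out.1, t3.1, t3.2} {out.2, t4.2} {t4.1}
composing B on (t3, t4, t1, t2), with out.j its own outer ports: {out.1, t1.1, t1.2, t2.2, t3.1, t3.2} {out.2} {t2.1} {t4.1} {t4.2}
composing C on (t3, t4, t1, t2, t5), with out.j its own outer ports: {out.1} {out.2, t5.2} {t1.1, t1.2, t2.2, t3.1, t3.2} {t2.1} {t4.1} {t4.2} {t5.1}


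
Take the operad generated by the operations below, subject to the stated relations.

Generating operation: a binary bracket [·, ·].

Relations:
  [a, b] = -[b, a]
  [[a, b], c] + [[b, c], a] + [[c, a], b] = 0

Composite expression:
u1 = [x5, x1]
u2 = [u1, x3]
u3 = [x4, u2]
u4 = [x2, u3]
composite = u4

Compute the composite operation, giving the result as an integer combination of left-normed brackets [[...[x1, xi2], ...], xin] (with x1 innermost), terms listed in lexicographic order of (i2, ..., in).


-[[[[x1, x5], x3], x4], x2]

A multilinear Lie element is pinned by x1-initial words (x1 innermost).
Composite bracket: [x2, [x4, [[x5, x1], x3]]]
Each bracket splits as ab - ba, giving 16 signed words (2^4 = 16).
Keep just the words that open with x1:
  from x1x5x3x4x2, sign -1: term -[[[[x1, x5], x3], x4], x2]


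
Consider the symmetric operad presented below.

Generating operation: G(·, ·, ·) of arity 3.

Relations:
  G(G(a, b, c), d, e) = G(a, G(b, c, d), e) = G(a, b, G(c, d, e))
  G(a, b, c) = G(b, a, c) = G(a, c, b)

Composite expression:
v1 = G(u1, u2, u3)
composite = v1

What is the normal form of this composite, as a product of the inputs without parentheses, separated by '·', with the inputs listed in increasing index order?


u1 · u2 · u3

Key point: G commutes, so take the u-inputs in any fixed order.
G(u1, u2, u3) reduces to u1 · u2 · u3
the factors in increasing index order: u1 · u2 · u3


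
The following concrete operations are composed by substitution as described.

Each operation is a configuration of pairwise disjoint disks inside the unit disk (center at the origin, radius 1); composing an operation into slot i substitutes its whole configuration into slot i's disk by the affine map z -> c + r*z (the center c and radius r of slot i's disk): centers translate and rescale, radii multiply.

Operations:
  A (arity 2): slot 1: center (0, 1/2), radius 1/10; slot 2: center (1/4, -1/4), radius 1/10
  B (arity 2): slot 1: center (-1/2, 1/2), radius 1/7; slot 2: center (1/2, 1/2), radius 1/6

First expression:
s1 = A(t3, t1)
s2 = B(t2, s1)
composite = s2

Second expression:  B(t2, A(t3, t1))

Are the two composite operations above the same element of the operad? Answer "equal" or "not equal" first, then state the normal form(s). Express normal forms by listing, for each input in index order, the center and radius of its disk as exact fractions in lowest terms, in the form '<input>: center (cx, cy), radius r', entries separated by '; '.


Reducing the first expression gives t1: center (13/24, 11/24), radius 1/60; t2: center (-1/2, 1/2), radius 1/7; t3: center (1/2, 7/12), radius 1/60
Reducing the second expression gives t1: center (13/24, 11/24), radius 1/60; t2: center (-1/2, 1/2), radius 1/7; t3: center (1/2, 7/12), radius 1/60
One common form — equal.

equal: each reduces to t1: center (13/24, 11/24), radius 1/60; t2: center (-1/2, 1/2), radius 1/7; t3: center (1/2, 7/12), radius 1/60


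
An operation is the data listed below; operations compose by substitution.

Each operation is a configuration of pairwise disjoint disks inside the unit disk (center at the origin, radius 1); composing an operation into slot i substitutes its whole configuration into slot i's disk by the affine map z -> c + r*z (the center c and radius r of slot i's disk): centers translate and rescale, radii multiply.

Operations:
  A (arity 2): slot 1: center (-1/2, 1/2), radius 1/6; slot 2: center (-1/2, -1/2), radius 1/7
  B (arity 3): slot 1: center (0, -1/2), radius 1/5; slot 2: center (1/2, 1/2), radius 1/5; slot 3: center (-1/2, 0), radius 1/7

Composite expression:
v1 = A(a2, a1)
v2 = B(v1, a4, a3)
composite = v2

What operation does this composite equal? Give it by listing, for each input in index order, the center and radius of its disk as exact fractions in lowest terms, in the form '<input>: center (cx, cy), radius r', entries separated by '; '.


Affine substitution under B: radii multiply and a-centers shift.
input a2: applying the 2 nested substitutions gives center (-1/10, -2/5), radius 1/30
input a1: applying the 2 nested substitutions gives center (-1/10, -3/5), radius 1/35
input a4: applying the 1 nested substitution gives center (1/2, 1/2), radius 1/5
input a3: applying the 1 nested substitution gives center (-1/2, 0), radius 1/7

a1: center (-1/10, -3/5), radius 1/35; a2: center (-1/10, -2/5), radius 1/30; a3: center (-1/2, 0), radius 1/7; a4: center (1/2, 1/2), radius 1/5


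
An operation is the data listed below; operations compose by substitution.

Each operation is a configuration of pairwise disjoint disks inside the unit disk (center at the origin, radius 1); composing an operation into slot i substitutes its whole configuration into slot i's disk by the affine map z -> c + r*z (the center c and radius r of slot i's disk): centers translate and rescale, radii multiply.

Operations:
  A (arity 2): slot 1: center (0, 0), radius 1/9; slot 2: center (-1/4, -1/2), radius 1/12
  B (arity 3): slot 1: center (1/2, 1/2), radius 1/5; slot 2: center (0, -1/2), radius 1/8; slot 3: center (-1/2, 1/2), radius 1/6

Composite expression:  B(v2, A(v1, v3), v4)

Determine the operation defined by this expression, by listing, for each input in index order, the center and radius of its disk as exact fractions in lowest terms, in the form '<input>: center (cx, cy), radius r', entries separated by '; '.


v1: center (0, -1/2), radius 1/72; v2: center (1/2, 1/2), radius 1/5; v3: center (-1/32, -9/16), radius 1/96; v4: center (-1/2, 1/2), radius 1/6

Follow each v-input down from B: c' goes to c + r*c', radius to r*r'.
input v2: applying the 1 nested substitution gives center (1/2, 1/2), radius 1/5
input v1: applying the 2 nested substitutions gives center (0, -1/2), radius 1/72
input v3: applying the 2 nested substitutions gives center (-1/32, -9/16), radius 1/96
input v4: applying the 1 nested substitution gives center (-1/2, 1/2), radius 1/6


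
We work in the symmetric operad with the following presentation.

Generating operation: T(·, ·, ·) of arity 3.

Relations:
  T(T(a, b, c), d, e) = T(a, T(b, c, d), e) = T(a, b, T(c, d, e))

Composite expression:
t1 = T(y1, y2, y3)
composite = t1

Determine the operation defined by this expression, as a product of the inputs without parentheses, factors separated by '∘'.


Under associativity of T, the answer is the y's in reading order.
T(y1, y2, y3) unparenthesizes to y1 ∘ y2 ∘ y3

y1 ∘ y2 ∘ y3


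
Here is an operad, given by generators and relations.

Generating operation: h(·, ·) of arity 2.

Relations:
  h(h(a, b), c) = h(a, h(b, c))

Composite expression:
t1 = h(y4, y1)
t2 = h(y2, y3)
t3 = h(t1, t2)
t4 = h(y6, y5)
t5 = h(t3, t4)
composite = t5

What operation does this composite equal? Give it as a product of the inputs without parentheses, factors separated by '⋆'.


y4 ⋆ y1 ⋆ y2 ⋆ y3 ⋆ y6 ⋆ y5


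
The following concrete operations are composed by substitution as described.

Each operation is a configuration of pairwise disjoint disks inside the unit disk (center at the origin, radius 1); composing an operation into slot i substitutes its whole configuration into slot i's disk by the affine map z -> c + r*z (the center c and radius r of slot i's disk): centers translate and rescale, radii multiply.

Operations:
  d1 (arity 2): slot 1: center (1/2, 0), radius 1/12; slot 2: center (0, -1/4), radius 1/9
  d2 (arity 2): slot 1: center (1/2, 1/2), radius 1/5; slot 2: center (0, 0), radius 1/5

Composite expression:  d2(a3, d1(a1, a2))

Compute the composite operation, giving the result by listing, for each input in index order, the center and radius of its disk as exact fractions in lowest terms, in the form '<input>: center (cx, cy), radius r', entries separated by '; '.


a1: center (1/10, 0), radius 1/60; a2: center (0, -1/20), radius 1/45; a3: center (1/2, 1/2), radius 1/5

Nesting under d2 composes maps z -> c + r*z down each a-path.
for a3, the 1-step affine chain lands on center (1/2, 1/2), radius 1/5
for a1, the 2-step affine chain lands on center (1/10, 0), radius 1/60
for a2, the 2-step affine chain lands on center (0, -1/20), radius 1/45


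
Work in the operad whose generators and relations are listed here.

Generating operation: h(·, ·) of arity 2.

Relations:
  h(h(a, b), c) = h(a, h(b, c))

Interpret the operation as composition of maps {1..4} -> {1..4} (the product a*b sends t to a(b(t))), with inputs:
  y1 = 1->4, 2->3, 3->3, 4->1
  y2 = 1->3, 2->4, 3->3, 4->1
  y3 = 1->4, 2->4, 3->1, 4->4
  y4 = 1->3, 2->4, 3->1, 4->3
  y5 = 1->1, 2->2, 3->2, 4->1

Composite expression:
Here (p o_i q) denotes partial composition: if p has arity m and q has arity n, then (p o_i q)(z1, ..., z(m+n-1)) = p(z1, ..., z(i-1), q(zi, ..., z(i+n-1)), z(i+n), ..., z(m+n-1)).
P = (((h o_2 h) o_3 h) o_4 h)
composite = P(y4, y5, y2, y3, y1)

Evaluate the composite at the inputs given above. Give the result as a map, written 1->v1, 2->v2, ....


1->3, 2->4, 3->4, 4->3

h(y3, y1) = 1->4, 2->1, 3->1, 4->4
h(y2, h(y3, y1)) = 1->1, 2->3, 3->3, 4->1
h(y5, h(y2, h(y3, y1))) = 1->1, 2->2, 3->2, 4->1
h(y4, h(y5, h(y2, h(y3, y1)))) = 1->3, 2->4, 3->4, 4->3


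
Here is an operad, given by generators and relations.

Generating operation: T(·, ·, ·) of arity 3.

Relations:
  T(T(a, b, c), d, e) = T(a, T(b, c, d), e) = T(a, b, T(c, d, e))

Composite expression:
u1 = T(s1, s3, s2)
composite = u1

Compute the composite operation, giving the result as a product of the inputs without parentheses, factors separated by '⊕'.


s1 ⊕ s3 ⊕ s2


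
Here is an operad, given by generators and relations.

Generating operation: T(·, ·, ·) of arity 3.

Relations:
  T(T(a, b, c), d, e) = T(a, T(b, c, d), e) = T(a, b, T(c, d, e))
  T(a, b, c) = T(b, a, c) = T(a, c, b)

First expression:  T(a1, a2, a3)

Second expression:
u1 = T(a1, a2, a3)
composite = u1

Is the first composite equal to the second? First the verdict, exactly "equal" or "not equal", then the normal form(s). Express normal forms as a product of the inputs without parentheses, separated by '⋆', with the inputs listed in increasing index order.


equal — both sides give a1 ⋆ a2 ⋆ a3

The first expression reduces to a1 ⋆ a2 ⋆ a3
The second expression reduces to a1 ⋆ a2 ⋆ a3
The forms coincide; equal.


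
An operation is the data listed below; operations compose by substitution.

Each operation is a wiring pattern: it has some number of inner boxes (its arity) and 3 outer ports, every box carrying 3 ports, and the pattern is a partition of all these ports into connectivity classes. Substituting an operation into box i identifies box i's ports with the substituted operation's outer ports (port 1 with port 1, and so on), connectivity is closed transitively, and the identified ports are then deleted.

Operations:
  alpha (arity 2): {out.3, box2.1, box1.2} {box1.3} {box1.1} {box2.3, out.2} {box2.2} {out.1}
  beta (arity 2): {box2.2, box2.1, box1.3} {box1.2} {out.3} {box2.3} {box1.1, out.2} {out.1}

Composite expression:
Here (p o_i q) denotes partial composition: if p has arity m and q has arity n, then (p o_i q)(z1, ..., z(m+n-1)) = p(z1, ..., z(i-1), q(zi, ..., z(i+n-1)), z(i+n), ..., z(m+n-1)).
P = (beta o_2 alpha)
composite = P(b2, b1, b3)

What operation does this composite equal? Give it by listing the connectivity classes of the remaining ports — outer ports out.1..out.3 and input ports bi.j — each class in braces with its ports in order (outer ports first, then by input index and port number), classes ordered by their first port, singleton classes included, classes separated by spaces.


{out.1} {out.2, b2.1} {out.3} {b1.1} {b1.2, b3.1} {b1.3} {b2.2} {b2.3, b3.3} {b3.2}

Substituting into beta glues patterns; closure does the rest.
through alpha, on inputs (b1, b3): {out.1} {out.2, b3.3} {out.3, b1.2, b3.1} {b1.1} {b1.3} {b3.2} (out.j = stage outer ports)
through beta, on inputs (b2, b1, b3): {out.1} {out.2, b2.1} {out.3} {b1.1} {b1.2, b3.1} {b1.3} {b2.2} {b2.3, b3.3} {b3.2} (out.j = stage outer ports)
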